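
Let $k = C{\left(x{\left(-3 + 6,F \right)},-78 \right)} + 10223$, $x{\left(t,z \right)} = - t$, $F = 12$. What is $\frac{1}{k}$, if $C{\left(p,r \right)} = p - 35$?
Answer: $\frac{1}{10185} \approx 9.8184 \cdot 10^{-5}$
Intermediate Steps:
$C{\left(p,r \right)} = -35 + p$ ($C{\left(p,r \right)} = p - 35 = -35 + p$)
$k = 10185$ ($k = \left(-35 - \left(-3 + 6\right)\right) + 10223 = \left(-35 - 3\right) + 10223 = -38 + 10223 = 10185$)
$\frac{1}{k} = \frac{1}{10185}$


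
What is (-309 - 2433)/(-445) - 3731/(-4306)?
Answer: 13467347/1916170 ≈ 7.0283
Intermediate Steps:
(-309 - 2433)/(-445) - 3731/(-4306) = -2742*(-1/445) - 3731*(-1/4306) = 2742/445 + 3731/4306 = 13467347/1916170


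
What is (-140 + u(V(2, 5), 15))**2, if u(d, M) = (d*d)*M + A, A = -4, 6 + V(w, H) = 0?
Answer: 156816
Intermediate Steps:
V(w, H) = -6 (V(w, H) = -6 + 0 = -6)
u(d, M) = -4 + M*d**2 (u(d, M) = (d*d)*M - 4 = d**2*M - 4 = M*d**2 - 4 = -4 + M*d**2)
(-140 + u(V(2, 5), 15))**2 = (-140 + (-4 + 15*(-6)**2))**2 = (-140 + (-4 + 15*36))**2 = (-140 + (-4 + 540))**2 = (-140 + 536)**2 = 396**2 = 156816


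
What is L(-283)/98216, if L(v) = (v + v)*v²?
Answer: -22665187/49108 ≈ -461.54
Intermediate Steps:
L(v) = 2*v³ (L(v) = (2*v)*v² = 2*v³)
L(-283)/98216 = (2*(-283)³)/98216 = (2*(-22665187))*(1/98216) = -45330374*1/98216 = -22665187/49108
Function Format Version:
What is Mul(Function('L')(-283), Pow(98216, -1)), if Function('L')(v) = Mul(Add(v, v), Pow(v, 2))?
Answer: Rational(-22665187, 49108) ≈ -461.54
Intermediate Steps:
Function('L')(v) = Mul(2, Pow(v, 3)) (Function('L')(v) = Mul(Mul(2, v), Pow(v, 2)) = Mul(2, Pow(v, 3)))
Mul(Function('L')(-283), Pow(98216, -1)) = Mul(Mul(2, Pow(-283, 3)), Pow(98216, -1)) = Mul(Mul(2, -22665187), Rational(1, 98216)) = Mul(-45330374, Rational(1, 98216)) = Rational(-22665187, 49108)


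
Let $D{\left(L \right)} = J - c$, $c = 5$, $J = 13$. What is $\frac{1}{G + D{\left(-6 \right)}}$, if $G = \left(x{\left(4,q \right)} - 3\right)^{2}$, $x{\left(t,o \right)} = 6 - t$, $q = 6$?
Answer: $\frac{1}{9} \approx 0.11111$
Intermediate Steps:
$D{\left(L \right)} = 8$ ($D{\left(L \right)} = 13 - 5 = 8$)
$G = 1$ ($G = \left(\left(6 - 4\right) - 3\right)^{2} = \left(2 - 3\right)^{2} = \left(-1\right)^{2} = 1$)
$\frac{1}{G + D{\left(-6 \right)}} = \frac{1}{1 + 8} = \frac{1}{9}$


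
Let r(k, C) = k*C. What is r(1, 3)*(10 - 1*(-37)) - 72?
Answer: 69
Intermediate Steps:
r(k, C) = C*k
r(1, 3)*(10 - 1*(-37)) - 72 = (3*1)*(10 - 1*(-37)) - 72 = 3*(10 + 37) - 72 = 3*47 - 72 = 141 - 72 = 69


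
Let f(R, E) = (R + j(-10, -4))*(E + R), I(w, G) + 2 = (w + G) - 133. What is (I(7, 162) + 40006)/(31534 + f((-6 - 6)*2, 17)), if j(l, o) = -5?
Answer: 40040/31737 ≈ 1.2616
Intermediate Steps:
I(w, G) = -135 + G + w (I(w, G) = -2 + ((w + G) - 133) = -2 + ((G + w) - 133) = -2 + (-133 + G + w) = -135 + G + w)
f(R, E) = (-5 + R)*(E + R) (f(R, E) = (R - 5)*(E + R) = (-5 + R)*(E + R))
(I(7, 162) + 40006)/(31534 + f((-6 - 6)*2, 17)) = ((-135 + 162 + 7) + 40006)/(31534 + (((-6 - 6)*2)² - 5*17 - 5*(-6 - 6)*2 + 17*((-6 - 6)*2))) = (34 + 40006)/(31534 + ((-12*2)² - 85 - (-60)*2 + 17*(-12*2))) = 40040/(31534 + ((-24)² - 85 - 5*(-24) + 17*(-24))) = 40040/(31534 + (576 - 85 + 120 - 408)) = 40040/(31534 + 203) = 40040/31737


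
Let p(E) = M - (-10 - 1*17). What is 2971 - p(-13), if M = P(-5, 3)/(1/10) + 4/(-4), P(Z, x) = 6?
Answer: 2885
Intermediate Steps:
M = 59 (M = 6/(1/10) + 4/(-4) = 6/(⅒) + 4*(-¼) = 6*10 - 1 = 60 - 1 = 59)
p(E) = 86 (p(E) = 59 - (-10 - 1*17) = 59 - (-10 - 17) = 59 - 1*(-27) = 59 + 27 = 86)
2971 - p(-13) = 2971 - 1*86 = 2971 - 86 = 2885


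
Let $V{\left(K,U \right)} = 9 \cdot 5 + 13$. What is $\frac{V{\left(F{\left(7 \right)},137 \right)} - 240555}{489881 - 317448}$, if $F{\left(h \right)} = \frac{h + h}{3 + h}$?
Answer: $- \frac{240497}{172433} \approx -1.3947$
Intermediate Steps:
$F{\left(h \right)} = \frac{2 h}{3 + h}$
$V{\left(K,U \right)} = 58$ ($V{\left(K,U \right)} = 45 + 13 = 58$)
$\frac{V{\left(F{\left(7 \right)},137 \right)} - 240555}{489881 - 317448} = \frac{58 - 240555}{489881 - 317448} = - \frac{240497}{172433}$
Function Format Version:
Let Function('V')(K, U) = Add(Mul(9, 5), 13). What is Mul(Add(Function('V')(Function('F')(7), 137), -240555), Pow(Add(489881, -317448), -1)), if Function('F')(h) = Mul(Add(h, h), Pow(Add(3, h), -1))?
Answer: Rational(-240497, 172433) ≈ -1.3947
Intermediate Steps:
Function('F')(h) = Mul(2, h, Pow(Add(3, h), -1)) (Function('F')(h) = Mul(Mul(2, h), Pow(Add(3, h), -1)) = Mul(2, h, Pow(Add(3, h), -1)))
Function('V')(K, U) = 58 (Function('V')(K, U) = Add(45, 13) = 58)
Mul(Add(Function('V')(Function('F')(7), 137), -240555), Pow(Add(489881, -317448), -1)) = Mul(Add(58, -240555), Pow(Add(489881, -317448), -1)) = Mul(-240497, Pow(172433, -1)) = Mul(-240497, Rational(1, 172433)) = Rational(-240497, 172433)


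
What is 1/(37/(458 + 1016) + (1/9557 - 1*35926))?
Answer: -14087018/506089853585 ≈ -2.7835e-5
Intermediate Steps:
1/(37/(458 + 1016) + (1/9557 - 1*35926)) = 1/(37/1474 + (1/9557 - 35926)) = 1/(37*(1/1474) - 343344781/9557) = 1/(37/1474 - 343344781/9557) = 1/(-506089853585/14087018) = -14087018/506089853585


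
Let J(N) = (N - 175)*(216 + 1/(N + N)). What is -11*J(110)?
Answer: 617773/4 ≈ 1.5444e+5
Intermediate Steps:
J(N) = (-175 + N)*(216 + 1/(2*N))
-11*J(110) = -11*(-175 + 110*(-75599 + 432*110))/(2*110) = -11*(-175 + 110*(-75599 + 47520))/(2*110) = -11*(-175 + 110*(-28079))/(2*110) = -11*(-175 - 3088690)/(2*110) = -11*(-3088865)/(2*110) = -11*(-617773/44) = 617773/4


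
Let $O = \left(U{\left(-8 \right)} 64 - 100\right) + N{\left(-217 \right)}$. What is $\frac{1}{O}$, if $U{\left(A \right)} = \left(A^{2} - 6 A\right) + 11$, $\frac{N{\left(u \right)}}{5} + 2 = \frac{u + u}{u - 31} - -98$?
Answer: $\frac{4}{33043} \approx 0.00012105$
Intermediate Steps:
$N{\left(u \right)} = 480 + \frac{10 u}{-31 + u}$ ($N{\left(u \right)} = -10 + 5 \left(\frac{u + u}{u - 31} - -98\right) = -10 + 5 \left(\frac{2 u}{-31 + u} + 98\right) = -10 + 5 \left(98 + \frac{2 u}{-31 + u}\right) = -10 + \left(490 + \frac{10 u}{-31 + u}\right) = 480 + \frac{10 u}{-31 + u}$)
$U{\left(A \right)} = 11 + A^{2} - 6 A$
$O = \frac{33043}{4}$ ($O = \left(\left(11 + \left(-8\right)^{2} - -48\right) 64 - 100\right) + \frac{10 \left(-1488 + 49 \left(-217\right)\right)}{-31 - 217} = \left(\left(11 + 64 + 48\right) 64 - 100\right) + \frac{10 \left(-1488 - 10633\right)}{-248} = \left(123 \cdot 64 - 100\right) + 10 \left(- \frac{1}{248}\right) \left(-12121\right) = \left(7872 - 100\right) + \frac{1955}{4} = 7772 + \frac{1955}{4} = \frac{33043}{4} \approx 8260.8$)
$\frac{1}{O} = \frac{1}{\frac{33043}{4}} = \frac{4}{33043}$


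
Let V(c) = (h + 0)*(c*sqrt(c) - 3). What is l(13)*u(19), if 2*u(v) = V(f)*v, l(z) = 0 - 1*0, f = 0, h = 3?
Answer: 0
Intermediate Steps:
l(z) = 0 (l(z) = 0 + 0 = 0)
V(c) = -9 + 3*c**(3/2) (V(c) = (3 + 0)*(c*sqrt(c) - 3) = 3*(c**(3/2) - 3) = 3*(-3 + c**(3/2)) = -9 + 3*c**(3/2))
u(v) = -9*v/2 (u(v) = ((-9 + 3*0**(3/2))*v)/2 = ((-9 + 3*0)*v)/2 = ((-9 + 0)*v)/2 = (-9*v)/2 = -9*v/2)
l(13)*u(19) = 0*(-9/2*19) = 0*(-171/2) = 0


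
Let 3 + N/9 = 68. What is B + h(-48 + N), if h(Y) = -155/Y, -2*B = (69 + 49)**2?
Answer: -3738749/537 ≈ -6962.3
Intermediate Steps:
N = 585 (N = -27 + 9*68 = -27 + 612 = 585)
B = -6962 (B = -(69 + 49)**2/2 = -1/2*118**2 = -1/2*13924 = -6962)
B + h(-48 + N) = -6962 - 155/(-48 + 585) = -6962 - 155/537 = -3738749/537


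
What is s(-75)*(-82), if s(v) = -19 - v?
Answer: -4592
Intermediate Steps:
s(-75)*(-82) = (-19 - 1*(-75))*(-82) = (-19 + 75)*(-82) = 56*(-82) = -4592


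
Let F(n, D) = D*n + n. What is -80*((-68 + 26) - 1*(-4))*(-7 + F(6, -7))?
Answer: -130720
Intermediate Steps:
F(n, D) = n + D*n
-80*((-68 + 26) - 1*(-4))*(-7 + F(6, -7)) = -80*((-68 + 26) - 1*(-4))*(-7 + 6*(1 - 7)) = -80*(-42 + 4)*(-7 + 6*(-6)) = -(-3040)*(-7 - 36) = -(-3040)*(-43) = -80*1634 = -130720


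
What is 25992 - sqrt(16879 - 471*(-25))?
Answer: 25992 - sqrt(28654) ≈ 25823.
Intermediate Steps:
25992 - sqrt(16879 - 471*(-25)) = 25992 - sqrt(16879 + 11775) = 25992 - sqrt(28654)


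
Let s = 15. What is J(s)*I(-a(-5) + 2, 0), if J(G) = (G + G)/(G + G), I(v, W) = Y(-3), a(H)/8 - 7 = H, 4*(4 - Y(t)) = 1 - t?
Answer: 3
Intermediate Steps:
Y(t) = 15/4 + t/4 (Y(t) = 4 - (1 - t)/4 = 4 + (-¼ + t/4) = 15/4 + t/4)
a(H) = 56 + 8*H
I(v, W) = 3 (I(v, W) = 15/4 + (¼)*(-3) = 15/4 - ¾ = 3)
J(G) = 1 (J(G) = (2*G)/((2*G)) = (2*G)*(1/(2*G)) = 1)
J(s)*I(-a(-5) + 2, 0) = 1*3 = 3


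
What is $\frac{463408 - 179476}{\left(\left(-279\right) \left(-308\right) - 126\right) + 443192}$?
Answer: $\frac{141966}{264499} \approx 0.53674$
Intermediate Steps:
$\frac{463408 - 179476}{\left(\left(-279\right) \left(-308\right) - 126\right) + 443192} = \frac{283932}{\left(85932 - 126\right) + 443192} = \frac{283932}{85806 + 443192} = \frac{283932}{528998} = 283932 \cdot \frac{1}{528998} = \frac{141966}{264499}$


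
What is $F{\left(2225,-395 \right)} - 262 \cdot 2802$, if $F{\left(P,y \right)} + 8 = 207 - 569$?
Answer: $-734494$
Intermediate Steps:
$F{\left(P,y \right)} = -370$ ($F{\left(P,y \right)} = -8 + \left(207 - 569\right) = -8 - 362 = -370$)
$F{\left(2225,-395 \right)} - 262 \cdot 2802 = -370 - 262 \cdot 2802 = -370 - 734124 = -734494$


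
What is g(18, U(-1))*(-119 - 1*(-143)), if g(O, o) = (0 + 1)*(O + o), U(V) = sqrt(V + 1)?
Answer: 432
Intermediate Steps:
U(V) = sqrt(1 + V)
g(O, o) = O + o (g(O, o) = 1*(O + o) = O + o)
g(18, U(-1))*(-119 - 1*(-143)) = (18 + sqrt(1 - 1))*(-119 - 1*(-143)) = (18 + sqrt(0))*(-119 + 143) = (18 + 0)*24 = 18*24 = 432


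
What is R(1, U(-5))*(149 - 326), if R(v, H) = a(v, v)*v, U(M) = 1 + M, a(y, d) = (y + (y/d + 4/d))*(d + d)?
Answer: -2124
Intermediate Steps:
a(y, d) = 2*d*(y + 4/d + y/d) (a(y, d) = (y + (4/d + y/d))*(2*d) = (y + 4/d + y/d)*(2*d) = 2*d*(y + 4/d + y/d))
R(v, H) = v*(8 + 2*v + 2*v²) (R(v, H) = (8 + 2*v + 2*v*v)*v = (8 + 2*v + 2*v²)*v = v*(8 + 2*v + 2*v²))
R(1, U(-5))*(149 - 326) = (2*1*(4 + 1 + 1²))*(149 - 326) = (2*1*(4 + 1 + 1))*(-177) = (2*1*6)*(-177) = 12*(-177) = -2124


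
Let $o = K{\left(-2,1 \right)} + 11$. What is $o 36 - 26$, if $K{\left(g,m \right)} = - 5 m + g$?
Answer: $118$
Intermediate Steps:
$K{\left(g,m \right)} = g - 5 m$
$o = 4$ ($o = \left(-2 - 5\right) + 11 = -7 + 11 = 4$)
$o 36 - 26 = 4 \cdot 36 - 26 = 144 - 26 = 118$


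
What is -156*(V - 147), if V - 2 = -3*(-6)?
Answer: 19812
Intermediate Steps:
V = 20 (V = 2 - 3*(-6) = 2 + 18 = 20)
-156*(V - 147) = -156*(20 - 147) = -156*(-127) = 19812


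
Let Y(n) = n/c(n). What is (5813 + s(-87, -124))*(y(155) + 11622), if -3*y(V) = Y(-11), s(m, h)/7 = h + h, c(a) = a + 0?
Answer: 47381535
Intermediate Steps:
c(a) = a
s(m, h) = 14*h (s(m, h) = 7*(h + h) = 7*(2*h) = 14*h)
Y(n) = 1 (Y(n) = n/n = 1)
y(V) = -⅓ (y(V) = -⅓*1 = -⅓)
(5813 + s(-87, -124))*(y(155) + 11622) = (5813 + 14*(-124))*(-⅓ + 11622) = (5813 - 1736)*(34865/3) = 4077*(34865/3) = 47381535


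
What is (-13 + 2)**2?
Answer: 121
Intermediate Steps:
(-13 + 2)**2 = (-11)**2 = 121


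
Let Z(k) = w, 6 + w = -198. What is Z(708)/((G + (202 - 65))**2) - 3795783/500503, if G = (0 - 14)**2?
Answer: -140337561233/18500092389 ≈ -7.5858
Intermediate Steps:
w = -204 (w = -6 - 198 = -204)
Z(k) = -204
G = 196 (G = (-14)**2 = 196)
Z(708)/((G + (202 - 65))**2) - 3795783/500503 = -204/(196 + (202 - 65))**2 - 3795783/500503 = -204/(196 + 137)**2 - 3795783*1/500503 = -204/(333**2) - 3795783/500503 = -204/110889 - 3795783/500503 = -204*1/110889 - 3795783/500503 = -68/36963 - 3795783/500503 = -140337561233/18500092389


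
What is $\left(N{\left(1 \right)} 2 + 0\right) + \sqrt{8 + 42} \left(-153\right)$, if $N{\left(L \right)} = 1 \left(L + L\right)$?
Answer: $4 - 765 \sqrt{2} \approx -1077.9$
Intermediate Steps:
$N{\left(L \right)} = 2 L$ ($N{\left(L \right)} = 1 \cdot 2 L = 2 L$)
$\left(N{\left(1 \right)} 2 + 0\right) + \sqrt{8 + 42} \left(-153\right) = \left(2 \cdot 1 \cdot 2 + 0\right) + \sqrt{8 + 42} \left(-153\right) = \left(2 \cdot 2 + 0\right) + \sqrt{50} \left(-153\right) = \left(4 + 0\right) + 5 \sqrt{2} \left(-153\right) = 4 - 765 \sqrt{2}$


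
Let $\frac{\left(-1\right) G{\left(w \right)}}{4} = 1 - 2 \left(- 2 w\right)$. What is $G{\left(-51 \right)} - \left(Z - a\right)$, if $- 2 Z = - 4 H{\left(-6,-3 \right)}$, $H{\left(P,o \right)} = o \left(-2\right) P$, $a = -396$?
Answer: $488$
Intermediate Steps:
$H{\left(P,o \right)} = - 2 P o$ ($H{\left(P,o \right)} = - 2 o P = - 2 P o$)
$G{\left(w \right)} = -4 - 16 w$ ($G{\left(w \right)} = - 4 \left(1 - 2 \left(- 2 w\right)\right) = - 4 \left(1 + 4 w\right) = -4 - 16 w$)
$Z = -72$ ($Z = - \frac{\left(-4\right) \left(\left(-2\right) \left(-6\right) \left(-3\right)\right)}{2} = - \frac{\left(-4\right) \left(-36\right)}{2} = \left(- \frac{1}{2}\right) 144 = -72$)
$G{\left(-51 \right)} - \left(Z - a\right) = \left(-4 - -816\right) - \left(-72 - -396\right) = \left(-4 + 816\right) - \left(-72 + 396\right) = 812 - 324 = 488$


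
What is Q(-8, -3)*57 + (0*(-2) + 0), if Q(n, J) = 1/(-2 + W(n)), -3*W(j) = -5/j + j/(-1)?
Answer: -152/13 ≈ -11.692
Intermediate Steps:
W(j) = j/3 + 5/(3*j) (W(j) = -(-5/j + j/(-1))/3 = -(-5/j + j*(-1))/3 = -(-5/j - j)/3 = -(-j - 5/j)/3 = j/3 + 5/(3*j))
Q(n, J) = 1/(-2 + (5 + n**2)/(3*n))
Q(-8, -3)*57 + (0*(-2) + 0) = (3*(-8)/(5 + (-8)**2 - 6*(-8)))*57 + (0*(-2) + 0) = (3*(-8)/(5 + 64 + 48))*57 + (0 + 0) = (3*(-8)/117)*57 + 0 = (3*(-8)*(1/117))*57 + 0 = -8/39*57 + 0 = -152/13 + 0 = -152/13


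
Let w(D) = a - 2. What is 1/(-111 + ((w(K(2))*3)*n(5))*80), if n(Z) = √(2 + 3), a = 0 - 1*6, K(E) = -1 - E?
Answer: 37/6139893 - 640*√5/6139893 ≈ -0.00022705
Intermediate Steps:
a = -6 (a = 0 - 6 = -6)
n(Z) = √5
w(D) = -8 (w(D) = -6 - 2 = -8)
1/(-111 + ((w(K(2))*3)*n(5))*80) = 1/(-111 + ((-8*3)*√5)*80) = 1/(-111 - 24*√5*80) = 1/(-111 - 1920*√5)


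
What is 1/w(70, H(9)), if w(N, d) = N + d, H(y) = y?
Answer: 1/79 ≈ 0.012658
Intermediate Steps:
1/w(70, H(9)) = 1/(70 + 9) = 1/79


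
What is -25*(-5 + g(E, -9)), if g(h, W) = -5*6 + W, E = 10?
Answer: 1100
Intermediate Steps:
g(h, W) = -30 + W
-25*(-5 + g(E, -9)) = -25*(-5 + (-30 - 9)) = -25*(-5 - 39) = -25*(-44) = 1100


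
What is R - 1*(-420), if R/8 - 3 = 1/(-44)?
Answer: 4882/11 ≈ 443.82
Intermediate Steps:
R = 262/11 (R = 24 + 8/(-44) = 24 + 8*(-1/44) = 24 - 2/11 = 262/11 ≈ 23.818)
R - 1*(-420) = 262/11 - 1*(-420) = 262/11 + 420 = 4882/11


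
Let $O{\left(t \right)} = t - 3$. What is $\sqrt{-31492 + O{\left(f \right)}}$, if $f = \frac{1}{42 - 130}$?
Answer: $\frac{i \sqrt{60974342}}{44} \approx 177.47 i$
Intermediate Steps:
$f = - \frac{1}{88}$ ($f = \frac{1}{-88} = - \frac{1}{88} \approx -0.011364$)
$O{\left(t \right)} = -3 + t$ ($O{\left(t \right)} = t + \left(-48 + 45\right) = t - 3 = -3 + t$)
$\sqrt{-31492 + O{\left(f \right)}} = \sqrt{-31492 - \frac{265}{88}} = \sqrt{- \frac{2771561}{88}} = \frac{i \sqrt{60974342}}{44}$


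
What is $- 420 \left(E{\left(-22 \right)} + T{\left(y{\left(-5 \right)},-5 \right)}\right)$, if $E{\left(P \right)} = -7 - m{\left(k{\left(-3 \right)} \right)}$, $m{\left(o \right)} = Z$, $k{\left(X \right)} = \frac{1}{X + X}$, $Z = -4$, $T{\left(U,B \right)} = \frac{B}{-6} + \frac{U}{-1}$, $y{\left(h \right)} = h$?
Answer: $-1190$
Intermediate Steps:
$T{\left(U,B \right)} = - U - \frac{B}{6}$ ($T{\left(U,B \right)} = B \left(- \frac{1}{6}\right) + U \left(-1\right) = - \frac{B}{6} - U = - U - \frac{B}{6}$)
$k{\left(X \right)} = \frac{1}{2 X}$
$m{\left(o \right)} = -4$
$E{\left(P \right)} = -3$ ($E{\left(P \right)} = -7 - -4 = -7 + 4 = -3$)
$- 420 \left(E{\left(-22 \right)} + T{\left(y{\left(-5 \right)},-5 \right)}\right) = - 420 \left(-3 - - \frac{35}{6}\right) = - 420 \left(-3 + \left(5 + \frac{5}{6}\right)\right) = - 420 \left(-3 + \frac{35}{6}\right) = \left(-420\right) \frac{17}{6} = -1190$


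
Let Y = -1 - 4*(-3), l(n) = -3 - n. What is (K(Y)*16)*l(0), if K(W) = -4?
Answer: 192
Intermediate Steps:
Y = 11 (Y = -1 + 12 = 11)
(K(Y)*16)*l(0) = (-4*16)*(-3 - 1*0) = -64*(-3 + 0) = -64*(-3) = 192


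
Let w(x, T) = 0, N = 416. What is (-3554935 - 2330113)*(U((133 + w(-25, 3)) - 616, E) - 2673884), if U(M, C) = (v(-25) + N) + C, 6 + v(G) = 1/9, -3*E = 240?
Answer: 141605936700280/9 ≈ 1.5734e+13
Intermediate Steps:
E = -80 (E = -⅓*240 = -80)
v(G) = -53/9 (v(G) = -6 + 1/9 = -6 + ⅑ = -53/9)
U(M, C) = 3691/9 + C (U(M, C) = (-53/9 + 416) + C = 3691/9 + C)
(-3554935 - 2330113)*(U((133 + w(-25, 3)) - 616, E) - 2673884) = (-3554935 - 2330113)*((3691/9 - 80) - 2673884) = -5885048*(2971/9 - 2673884) = -5885048*(-24061985/9) = 141605936700280/9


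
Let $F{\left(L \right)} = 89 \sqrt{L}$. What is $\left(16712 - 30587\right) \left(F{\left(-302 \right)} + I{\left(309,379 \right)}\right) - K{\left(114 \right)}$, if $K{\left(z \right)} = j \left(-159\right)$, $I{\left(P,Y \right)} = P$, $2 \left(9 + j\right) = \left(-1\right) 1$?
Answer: $- \frac{8577771}{2} - 1234875 i \sqrt{302} \approx -4.2889 \cdot 10^{6} - 2.146 \cdot 10^{7} i$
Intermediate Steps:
$j = - \frac{19}{2}$ ($j = -9 + \frac{\left(-1\right) 1}{2} = -9 + \frac{1}{2} \left(-1\right) = -9 - \frac{1}{2} = - \frac{19}{2} \approx -9.5$)
$K{\left(z \right)} = \frac{3021}{2}$ ($K{\left(z \right)} = \left(- \frac{19}{2}\right) \left(-159\right) = \frac{3021}{2}$)
$\left(16712 - 30587\right) \left(F{\left(-302 \right)} + I{\left(309,379 \right)}\right) - K{\left(114 \right)} = \left(16712 - 30587\right) \left(89 \sqrt{-302} + 309\right) - \frac{3021}{2} = - 13875 \left(89 i \sqrt{302} + 309\right) - \frac{3021}{2} = - 13875 \left(309 + 89 i \sqrt{302}\right) - \frac{3021}{2} = \left(-4287375 - 1234875 i \sqrt{302}\right) - \frac{3021}{2} = - \frac{8577771}{2} - 1234875 i \sqrt{302}$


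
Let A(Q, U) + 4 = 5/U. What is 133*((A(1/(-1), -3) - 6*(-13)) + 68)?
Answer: 55993/3 ≈ 18664.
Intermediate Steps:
A(Q, U) = -4 + 5/U
133*((A(1/(-1), -3) - 6*(-13)) + 68) = 133*(((-4 + 5/(-3)) - 6*(-13)) + 68) = 133*(((-4 + 5*(-1/3)) - 1*(-78)) + 68) = 133*(((-4 - 5/3) + 78) + 68) = 133*((-17/3 + 78) + 68) = 133*(217/3 + 68) = 133*(421/3) = 55993/3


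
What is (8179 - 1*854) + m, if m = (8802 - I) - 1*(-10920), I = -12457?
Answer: 39504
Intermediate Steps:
m = 32179 (m = (8802 - 1*(-12457)) - 1*(-10920) = (8802 + 12457) + 10920 = 21259 + 10920 = 32179)
(8179 - 1*854) + m = (8179 - 1*854) + 32179 = (8179 - 854) + 32179 = 7325 + 32179 = 39504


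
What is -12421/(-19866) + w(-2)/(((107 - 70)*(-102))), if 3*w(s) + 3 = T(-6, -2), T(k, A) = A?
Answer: 11727491/18743571 ≈ 0.62568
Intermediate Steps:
w(s) = -5/3 (w(s) = -1 + (⅓)*(-2) = -1 - ⅔ = -5/3)
-12421/(-19866) + w(-2)/(((107 - 70)*(-102))) = -12421/(-19866) - 5*(-1/(102*(107 - 70)))/3 = -12421*(-1/19866) - 5/(3*(37*(-102))) = 12421/19866 - 5/3/(-3774) = 12421/19866 - 5/3*(-1/3774) = 12421/19866 + 5/11322 = 11727491/18743571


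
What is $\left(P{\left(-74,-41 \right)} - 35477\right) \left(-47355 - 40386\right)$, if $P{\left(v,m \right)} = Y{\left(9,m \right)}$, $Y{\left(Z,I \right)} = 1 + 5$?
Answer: $3112261011$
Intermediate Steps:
$Y{\left(Z,I \right)} = 6$
$P{\left(v,m \right)} = 6$
$\left(P{\left(-74,-41 \right)} - 35477\right) \left(-47355 - 40386\right) = \left(6 - 35477\right) \left(-47355 - 40386\right) = \left(-35471\right) \left(-87741\right) = 3112261011$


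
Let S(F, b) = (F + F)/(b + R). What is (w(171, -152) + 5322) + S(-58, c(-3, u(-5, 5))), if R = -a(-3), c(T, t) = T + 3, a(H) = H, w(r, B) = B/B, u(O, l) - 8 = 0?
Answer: 15853/3 ≈ 5284.3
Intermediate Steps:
u(O, l) = 8 (u(O, l) = 8 + 0 = 8)
w(r, B) = 1
c(T, t) = 3 + T
R = 3 (R = -1*(-3) = 3)
S(F, b) = 2*F/(3 + b) (S(F, b) = (F + F)/(b + 3) = (2*F)/(3 + b) = 2*F/(3 + b))
(w(171, -152) + 5322) + S(-58, c(-3, u(-5, 5))) = (1 + 5322) + 2*(-58)/(3 + (3 - 3)) = 5323 + 2*(-58)/(3 + 0) = 5323 + 2*(-58)/3 = 5323 + 2*(-58)*(1/3) = 5323 - 116/3 = 15853/3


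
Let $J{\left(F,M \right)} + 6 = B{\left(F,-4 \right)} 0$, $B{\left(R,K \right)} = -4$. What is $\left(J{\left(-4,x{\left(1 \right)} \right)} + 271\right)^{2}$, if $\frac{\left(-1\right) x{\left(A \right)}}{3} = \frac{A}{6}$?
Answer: $70225$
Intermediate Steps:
$x{\left(A \right)} = - \frac{A}{2}$ ($x{\left(A \right)} = - 3 \frac{A}{6} = - \frac{A}{2}$)
$J{\left(F,M \right)} = -6$ ($J{\left(F,M \right)} = -6 - 0 = -6 + 0 = -6$)
$\left(J{\left(-4,x{\left(1 \right)} \right)} + 271\right)^{2} = \left(-6 + 271\right)^{2} = 265^{2} = 70225$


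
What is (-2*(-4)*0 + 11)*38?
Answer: 418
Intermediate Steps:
(-2*(-4)*0 + 11)*38 = (8*0 + 11)*38 = (0 + 11)*38 = 11*38 = 418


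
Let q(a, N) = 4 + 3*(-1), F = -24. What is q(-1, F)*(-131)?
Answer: -131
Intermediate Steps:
q(a, N) = 1 (q(a, N) = 4 - 3 = 1)
q(-1, F)*(-131) = 1*(-131) = -131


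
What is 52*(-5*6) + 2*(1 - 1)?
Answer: -1560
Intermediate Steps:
52*(-5*6) + 2*(1 - 1) = 52*(-30) + 2*0 = -1560 + 0 = -1560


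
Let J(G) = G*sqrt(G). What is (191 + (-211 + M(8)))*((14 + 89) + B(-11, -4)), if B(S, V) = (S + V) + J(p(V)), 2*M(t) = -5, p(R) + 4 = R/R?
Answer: -1980 + 135*I*sqrt(3)/2 ≈ -1980.0 + 116.91*I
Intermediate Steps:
p(R) = -3 (p(R) = -4 + R/R = -4 + 1 = -3)
J(G) = G**(3/2)
M(t) = -5/2 (M(t) = (1/2)*(-5) = -5/2)
B(S, V) = S + V - 3*I*sqrt(3) (B(S, V) = (S + V) + (-3)**(3/2) = (S + V) - 3*I*sqrt(3) = S + V - 3*I*sqrt(3))
(191 + (-211 + M(8)))*((14 + 89) + B(-11, -4)) = (191 + (-211 - 5/2))*((14 + 89) + (-11 - 4 - 3*I*sqrt(3))) = (191 - 427/2)*(103 + (-15 - 3*I*sqrt(3))) = -45*(88 - 3*I*sqrt(3))/2 = -1980 + 135*I*sqrt(3)/2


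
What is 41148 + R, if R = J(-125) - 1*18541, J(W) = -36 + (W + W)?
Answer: 22321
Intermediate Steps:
J(W) = -36 + 2*W
R = -18827 (R = (-36 + 2*(-125)) - 1*18541 = (-36 - 250) - 18541 = -286 - 18541 = -18827)
41148 + R = 41148 - 18827 = 22321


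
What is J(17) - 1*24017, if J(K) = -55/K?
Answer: -408344/17 ≈ -24020.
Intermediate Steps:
J(17) - 1*24017 = -55/17 - 1*24017 = -55*1/17 - 24017 = -55/17 - 24017 = -408344/17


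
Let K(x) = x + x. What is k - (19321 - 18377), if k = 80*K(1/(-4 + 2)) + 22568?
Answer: 21544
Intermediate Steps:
K(x) = 2*x
k = 22488 (k = 80*(2/(-4 + 2)) + 22568 = 80*(2/(-2)) + 22568 = 80*(2*(-½)) + 22568 = 80*(-1) + 22568 = -80 + 22568 = 22488)
k - (19321 - 18377) = 22488 - (19321 - 18377) = 22488 - 1*944 = 22488 - 944 = 21544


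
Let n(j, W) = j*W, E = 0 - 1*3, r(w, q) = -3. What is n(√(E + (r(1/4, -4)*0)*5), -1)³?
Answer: 3*I*√3 ≈ 5.1962*I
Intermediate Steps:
E = -3 (E = 0 - 3 = -3)
n(j, W) = W*j
n(√(E + (r(1/4, -4)*0)*5), -1)³ = (-√(-3 - 3*0*5))³ = (-√(-3 + 0*5))³ = (-√(-3 + 0))³ = (-√(-3))³ = (-I*√3)³ = 3*I*√3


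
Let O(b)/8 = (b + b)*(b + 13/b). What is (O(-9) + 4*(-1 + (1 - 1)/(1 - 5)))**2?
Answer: 2250000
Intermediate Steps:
O(b) = 16*b*(b + 13/b) (O(b) = 8*((b + b)*(b + 13/b)) = 8*((2*b)*(b + 13/b)) = 8*(2*b*(b + 13/b)) = 16*b*(b + 13/b))
(O(-9) + 4*(-1 + (1 - 1)/(1 - 5)))**2 = ((208 + 16*(-9)**2) + 4*(-1 + (1 - 1)/(1 - 5)))**2 = ((208 + 16*81) + 4*(-1 + 0/(-4)))**2 = ((208 + 1296) + 4*(-1 + 0*(-1/4)))**2 = (1504 + 4*(-1 + 0))**2 = (1504 + 4*(-1))**2 = (1504 - 4)**2 = 1500**2 = 2250000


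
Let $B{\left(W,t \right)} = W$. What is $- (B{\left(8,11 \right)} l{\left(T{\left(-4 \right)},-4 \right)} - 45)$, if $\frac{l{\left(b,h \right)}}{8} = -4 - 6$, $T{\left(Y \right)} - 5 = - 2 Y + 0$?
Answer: $685$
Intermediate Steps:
$T{\left(Y \right)} = 5 - 2 Y$ ($T{\left(Y \right)} = 5 + \left(- 2 Y + 0\right) = 5 - 2 Y$)
$l{\left(b,h \right)} = -80$ ($l{\left(b,h \right)} = 8 \left(-4 - 6\right) = 8 \left(-10\right) = -80$)
$- (B{\left(8,11 \right)} l{\left(T{\left(-4 \right)},-4 \right)} - 45) = - (8 \left(-80\right) - 45) = - (-640 - 45) = \left(-1\right) \left(-685\right) = 685$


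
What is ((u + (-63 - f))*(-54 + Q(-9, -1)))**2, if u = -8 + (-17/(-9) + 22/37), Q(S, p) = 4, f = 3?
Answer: 1417885562500/110889 ≈ 1.2787e+7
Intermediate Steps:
u = -1837/333 (u = -8 + (-17*(-1/9) + 22*(1/37)) = -8 + (17/9 + 22/37) = -8 + 827/333 = -1837/333 ≈ -5.5165)
((u + (-63 - f))*(-54 + Q(-9, -1)))**2 = ((-1837/333 + (-63 - 1*3))*(-54 + 4))**2 = ((-1837/333 + (-63 - 3))*(-50))**2 = ((-1837/333 - 66)*(-50))**2 = (-23815/333*(-50))**2 = (1190750/333)**2 = 1417885562500/110889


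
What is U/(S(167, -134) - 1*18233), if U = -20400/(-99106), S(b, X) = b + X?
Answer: -51/4509323 ≈ -1.1310e-5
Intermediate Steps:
S(b, X) = X + b
U = 10200/49553 (U = -20400*(-1/99106) = 10200/49553 ≈ 0.20584)
U/(S(167, -134) - 1*18233) = 10200/(49553*((-134 + 167) - 1*18233)) = 10200/(49553*(33 - 18233)) = (10200/49553)/(-18200) = (10200/49553)*(-1/18200) = -51/4509323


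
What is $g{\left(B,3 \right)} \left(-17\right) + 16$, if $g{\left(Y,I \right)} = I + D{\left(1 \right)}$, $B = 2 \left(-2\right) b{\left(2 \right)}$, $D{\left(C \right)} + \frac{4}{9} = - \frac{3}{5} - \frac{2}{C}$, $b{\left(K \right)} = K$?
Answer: $\frac{754}{45} \approx 16.756$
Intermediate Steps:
$D{\left(C \right)} = - \frac{47}{45} - \frac{2}{C}$ ($D{\left(C \right)} = - \frac{4}{9} - \left(\frac{3}{5} + \frac{2}{C}\right) = - \frac{47}{45} - \frac{2}{C}$)
$B = -8$ ($B = 2 \left(-2\right) 2 = \left(-4\right) 2 = -8$)
$g{\left(Y,I \right)} = - \frac{137}{45} + I$ ($g{\left(Y,I \right)} = I - \left(\frac{47}{45} + \frac{2}{1}\right) = I - \frac{137}{45} = - \frac{137}{45} + I$)
$g{\left(B,3 \right)} \left(-17\right) + 16 = \left(- \frac{137}{45} + 3\right) \left(-17\right) + 16 = \left(- \frac{2}{45}\right) \left(-17\right) + 16 = \frac{34}{45} + 16 = \frac{754}{45}$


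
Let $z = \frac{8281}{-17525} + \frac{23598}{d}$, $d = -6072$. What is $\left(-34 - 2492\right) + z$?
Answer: $- \frac{1951159739}{771100} \approx -2530.4$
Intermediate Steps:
$z = - \frac{3361139}{771100}$ ($z = \frac{8281}{-17525} + \frac{23598}{-6072} = 8281 \left(- \frac{1}{17525}\right) + 23598 \left(- \frac{1}{6072}\right) = - \frac{8281}{17525} - \frac{171}{44} = - \frac{3361139}{771100} \approx -4.3589$)
$\left(-34 - 2492\right) + z = \left(-34 - 2492\right) - \frac{3361139}{771100} = -2526 - \frac{3361139}{771100} = - \frac{1951159739}{771100}$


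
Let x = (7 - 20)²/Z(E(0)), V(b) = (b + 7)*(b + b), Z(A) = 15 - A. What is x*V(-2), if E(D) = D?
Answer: -676/3 ≈ -225.33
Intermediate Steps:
V(b) = 2*b*(7 + b) (V(b) = (7 + b)*(2*b) = 2*b*(7 + b))
x = 169/15 (x = (7 - 20)²/(15 - 1*0) = (-13)²/(15 + 0) = 169/15 ≈ 11.267)
x*V(-2) = 169*(2*(-2)*(7 - 2))/15 = 169*(2*(-2)*5)/15 = (169/15)*(-20) = -676/3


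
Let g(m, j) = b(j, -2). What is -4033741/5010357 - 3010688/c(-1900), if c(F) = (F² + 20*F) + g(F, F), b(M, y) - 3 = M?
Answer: -29485492540939/17887490556771 ≈ -1.6484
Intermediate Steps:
b(M, y) = 3 + M
g(m, j) = 3 + j
c(F) = 3 + F² + 21*F (c(F) = (F² + 20*F) + (3 + F) = 3 + F² + 21*F)
-4033741/5010357 - 3010688/c(-1900) = -4033741/5010357 - 3010688/(3 + (-1900)² + 21*(-1900)) = -4033741*1/5010357 - 3010688/(3 + 3610000 - 39900) = -4033741/5010357 - 3010688/3570103 = -29485492540939/17887490556771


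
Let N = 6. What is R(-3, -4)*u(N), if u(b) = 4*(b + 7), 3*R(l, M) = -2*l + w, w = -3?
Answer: 52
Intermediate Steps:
R(l, M) = -1 - 2*l/3 (R(l, M) = (-2*l - 3)/3 = (-3 - 2*l)/3 = -1 - 2*l/3)
u(b) = 28 + 4*b (u(b) = 4*(7 + b) = 28 + 4*b)
R(-3, -4)*u(N) = (-1 - ⅔*(-3))*(28 + 4*6) = (-1 + 2)*(28 + 24) = 1*52 = 52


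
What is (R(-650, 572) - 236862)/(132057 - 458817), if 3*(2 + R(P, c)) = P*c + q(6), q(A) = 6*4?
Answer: 19328/17505 ≈ 1.1041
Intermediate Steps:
q(A) = 24
R(P, c) = 6 + P*c/3 (R(P, c) = -2 + (P*c + 24)/3 = -2 + (24 + P*c)/3 = -2 + (8 + P*c/3) = 6 + P*c/3)
(R(-650, 572) - 236862)/(132057 - 458817) = ((6 + (⅓)*(-650)*572) - 236862)/(132057 - 458817) = ((6 - 371800/3) - 236862)/(-326760) = (-371782/3 - 236862)*(-1/326760) = -1082368/3*(-1/326760) = 19328/17505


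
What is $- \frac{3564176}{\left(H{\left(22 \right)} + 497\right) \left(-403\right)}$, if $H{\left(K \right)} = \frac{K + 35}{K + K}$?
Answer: $\frac{156823744}{8835775} \approx 17.749$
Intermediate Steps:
$H{\left(K \right)} = \frac{35 + K}{2 K}$
$- \frac{3564176}{\left(H{\left(22 \right)} + 497\right) \left(-403\right)} = - \frac{3564176}{\left(\frac{35 + 22}{2 \cdot 22} + 497\right) \left(-403\right)} = - \frac{3564176}{\left(\frac{1}{2} \cdot \frac{1}{22} \cdot 57 + 497\right) \left(-403\right)} = - \frac{3564176}{\left(\frac{57}{44} + 497\right) \left(-403\right)} = - \frac{3564176}{\frac{21925}{44} \left(-403\right)} = - \frac{3564176}{- \frac{8835775}{44}} = \left(-3564176\right) \left(- \frac{44}{8835775}\right) = \frac{156823744}{8835775}$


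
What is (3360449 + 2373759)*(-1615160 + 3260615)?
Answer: 9435381224640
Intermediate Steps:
(3360449 + 2373759)*(-1615160 + 3260615) = 5734208*1645455 = 9435381224640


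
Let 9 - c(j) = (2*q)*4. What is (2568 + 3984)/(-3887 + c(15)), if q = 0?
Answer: -468/277 ≈ -1.6895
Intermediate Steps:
c(j) = 9 (c(j) = 9 - 2*0*4 = 9 - 0*4 = 9 - 1*0 = 9 + 0 = 9)
(2568 + 3984)/(-3887 + c(15)) = (2568 + 3984)/(-3887 + 9) = 6552/(-3878) = 6552*(-1/3878) = -468/277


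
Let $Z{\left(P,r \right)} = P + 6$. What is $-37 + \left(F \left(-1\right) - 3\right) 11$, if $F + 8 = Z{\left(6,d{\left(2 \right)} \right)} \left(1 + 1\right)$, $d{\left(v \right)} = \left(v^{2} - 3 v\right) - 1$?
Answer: $-246$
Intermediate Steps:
$d{\left(v \right)} = -1 + v^{2} - 3 v$
$Z{\left(P,r \right)} = 6 + P$
$F = 16$ ($F = -8 + \left(6 + 6\right) \left(1 + 1\right) = -8 + 12 \cdot 2 = -8 + 24 = 16$)
$-37 + \left(F \left(-1\right) - 3\right) 11 = -37 + \left(16 \left(-1\right) - 3\right) 11 = -37 + \left(-16 - 3\right) 11 = -37 - 209 = -246$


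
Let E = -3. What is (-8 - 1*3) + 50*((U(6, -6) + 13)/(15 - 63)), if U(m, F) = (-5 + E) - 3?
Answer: -157/12 ≈ -13.083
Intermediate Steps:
U(m, F) = -11 (U(m, F) = (-5 - 3) - 3 = -8 - 3 = -11)
(-8 - 1*3) + 50*((U(6, -6) + 13)/(15 - 63)) = (-8 - 1*3) + 50*((-11 + 13)/(15 - 63)) = (-8 - 3) + 50*(2/(-48)) = -11 + 50*(2*(-1/48)) = -11 + 50*(-1/24) = -11 - 25/12 = -157/12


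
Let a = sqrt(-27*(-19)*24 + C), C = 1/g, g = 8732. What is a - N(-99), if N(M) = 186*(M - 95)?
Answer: 36084 + sqrt(234690804455)/4366 ≈ 36195.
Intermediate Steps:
C = 1/8732 ≈ 0.00011452
N(M) = -17670 + 186*M (N(M) = 186*(-95 + M) = -17670 + 186*M)
a = sqrt(234690804455)/4366 (a = sqrt(-27*(-19)*24 + 1/8732) = sqrt(513*24 + 1/8732) = sqrt(12312 + 1/8732) = sqrt(107508385/8732) = sqrt(234690804455)/4366 ≈ 110.96)
a - N(-99) = sqrt(234690804455)/4366 - (-17670 + 186*(-99)) = sqrt(234690804455)/4366 - (-17670 - 18414) = sqrt(234690804455)/4366 - 1*(-36084) = sqrt(234690804455)/4366 + 36084 = 36084 + sqrt(234690804455)/4366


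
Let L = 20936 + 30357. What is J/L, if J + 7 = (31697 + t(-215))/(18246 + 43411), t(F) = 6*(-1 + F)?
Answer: -401198/3162572501 ≈ -0.00012686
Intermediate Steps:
L = 51293
t(F) = -6 + 6*F
J = -401198/61657 (J = -7 + (31697 + (-6 + 6*(-215)))/(18246 + 43411) = -7 + (31697 + (-6 - 1290))/61657 = -7 + (31697 - 1296)*(1/61657) = -7 + 30401*(1/61657) = -7 + 30401/61657 = -401198/61657 ≈ -6.5069)
J/L = -401198/61657/51293 = -401198/61657*1/51293 = -401198/3162572501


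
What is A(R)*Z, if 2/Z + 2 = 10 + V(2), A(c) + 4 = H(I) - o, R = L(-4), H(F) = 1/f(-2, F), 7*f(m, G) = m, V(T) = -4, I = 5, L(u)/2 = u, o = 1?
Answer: -17/4 ≈ -4.2500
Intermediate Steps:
L(u) = 2*u
f(m, G) = m/7
H(F) = -7/2 (H(F) = 1/((⅐)*(-2)) = 1/(-2/7) = -7/2)
R = -8 (R = 2*(-4) = -8)
A(c) = -17/2 (A(c) = -4 + (-7/2 - 1*1) = -4 + (-7/2 - 1) = -4 - 9/2 = -17/2)
Z = ½ (Z = 2/(-2 + (10 - 4)) = 2/(-2 + 6) = 2/4 = 2*(¼) = ½ ≈ 0.50000)
A(R)*Z = -17/2*½ = -17/4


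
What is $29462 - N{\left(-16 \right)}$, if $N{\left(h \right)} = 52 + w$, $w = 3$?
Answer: $29407$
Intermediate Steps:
$N{\left(h \right)} = 55$ ($N{\left(h \right)} = 52 + 3 = 55$)
$29462 - N{\left(-16 \right)} = 29462 - 55 = 29407$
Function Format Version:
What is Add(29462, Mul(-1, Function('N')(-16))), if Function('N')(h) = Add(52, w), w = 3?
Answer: 29407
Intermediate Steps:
Function('N')(h) = 55 (Function('N')(h) = Add(52, 3) = 55)
Add(29462, Mul(-1, Function('N')(-16))) = Add(29462, Mul(-1, 55)) = Add(29462, -55) = 29407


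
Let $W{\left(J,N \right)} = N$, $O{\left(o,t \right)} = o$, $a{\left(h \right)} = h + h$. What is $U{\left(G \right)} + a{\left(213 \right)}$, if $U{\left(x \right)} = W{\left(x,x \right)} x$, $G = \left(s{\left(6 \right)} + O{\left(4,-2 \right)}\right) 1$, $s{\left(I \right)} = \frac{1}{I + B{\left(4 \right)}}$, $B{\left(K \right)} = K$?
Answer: $\frac{44281}{100} \approx 442.81$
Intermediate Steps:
$a{\left(h \right)} = 2 h$
$s{\left(I \right)} = \frac{1}{4 + I}$ ($s{\left(I \right)} = \frac{1}{I + 4} = \frac{1}{4 + I}$)
$G = \frac{41}{10}$ ($G = \left(\frac{1}{4 + 6} + 4\right) 1 = \left(\frac{1}{10} + 4\right) 1 = \frac{41}{10} \cdot 1 = \frac{41}{10} \approx 4.1$)
$U{\left(x \right)} = x^{2}$ ($U{\left(x \right)} = x x = x^{2}$)
$U{\left(G \right)} + a{\left(213 \right)} = \left(\frac{41}{10}\right)^{2} + 2 \cdot 213 = \frac{1681}{100} + 426 = \frac{44281}{100}$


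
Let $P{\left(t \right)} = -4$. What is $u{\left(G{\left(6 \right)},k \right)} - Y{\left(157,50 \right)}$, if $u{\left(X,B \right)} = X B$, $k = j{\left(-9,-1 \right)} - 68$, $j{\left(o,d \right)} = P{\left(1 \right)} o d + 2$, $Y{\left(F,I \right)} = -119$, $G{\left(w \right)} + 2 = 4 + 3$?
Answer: $-391$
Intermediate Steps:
$G{\left(w \right)} = 5$ ($G{\left(w \right)} = -2 + \left(4 + 3\right) = -2 + 7 = 5$)
$j{\left(o,d \right)} = 2 - 4 d o$ ($j{\left(o,d \right)} = - 4 o d + 2 = - 4 d o + 2 = 2 - 4 d o$)
$k = -102$ ($k = \left(2 - \left(-4\right) \left(-9\right)\right) - 68 = \left(2 - 36\right) - 68 = -34 - 68 = -102$)
$u{\left(X,B \right)} = B X$
$u{\left(G{\left(6 \right)},k \right)} - Y{\left(157,50 \right)} = \left(-102\right) 5 - -119 = -510 + 119 = -391$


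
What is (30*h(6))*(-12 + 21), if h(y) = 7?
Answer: 1890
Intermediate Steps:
(30*h(6))*(-12 + 21) = (30*7)*(-12 + 21) = 210*9 = 1890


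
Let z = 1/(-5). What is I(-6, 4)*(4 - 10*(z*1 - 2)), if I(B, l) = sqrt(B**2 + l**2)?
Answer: 52*sqrt(13) ≈ 187.49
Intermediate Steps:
z = -1/5 ≈ -0.20000
I(-6, 4)*(4 - 10*(z*1 - 2)) = sqrt((-6)**2 + 4**2)*(4 - 10*(-1/5*1 - 2)) = sqrt(36 + 16)*(4 - 10*(-1/5 - 2)) = sqrt(52)*(4 - 10*(-11/5)) = (2*sqrt(13))*(4 + 22) = (2*sqrt(13))*26 = 52*sqrt(13)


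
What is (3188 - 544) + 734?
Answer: 3378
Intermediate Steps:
(3188 - 544) + 734 = 2644 + 734 = 3378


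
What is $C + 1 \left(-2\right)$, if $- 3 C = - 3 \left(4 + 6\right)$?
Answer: $8$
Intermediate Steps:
$C = 10$ ($C = - \frac{\left(-3\right) \left(4 + 6\right)}{3} = - \frac{\left(-3\right) 10}{3} = \left(- \frac{1}{3}\right) \left(-30\right) = 10$)
$C + 1 \left(-2\right) = 10 + 1 \left(-2\right) = 10 - 2 = 8$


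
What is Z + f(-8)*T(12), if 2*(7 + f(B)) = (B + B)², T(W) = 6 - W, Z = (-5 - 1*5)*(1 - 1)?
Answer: -726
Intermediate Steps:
Z = 0 (Z = (-5 - 5)*0 = -10*0 = 0)
f(B) = -7 + 2*B² (f(B) = -7 + (B + B)²/2 = -7 + (2*B)²/2 = -7 + (4*B²)/2 = -7 + 2*B²)
Z + f(-8)*T(12) = 0 + (-7 + 2*(-8)²)*(6 - 1*12) = 0 + (-7 + 2*64)*(6 - 12) = 0 + (-7 + 128)*(-6) = 0 + 121*(-6) = 0 - 726 = -726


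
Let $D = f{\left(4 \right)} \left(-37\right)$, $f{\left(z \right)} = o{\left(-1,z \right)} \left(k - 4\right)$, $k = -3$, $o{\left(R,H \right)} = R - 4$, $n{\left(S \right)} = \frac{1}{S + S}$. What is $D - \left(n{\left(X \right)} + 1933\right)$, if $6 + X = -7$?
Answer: $- \frac{83927}{26} \approx -3228.0$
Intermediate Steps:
$X = -13$ ($X = -6 - 7 = -13$)
$n{\left(S \right)} = \frac{1}{2 S}$
$o{\left(R,H \right)} = -4 + R$ ($o{\left(R,H \right)} = R - 4 = -4 + R$)
$f{\left(z \right)} = 35$ ($f{\left(z \right)} = \left(-4 - 1\right) \left(-3 - 4\right) = \left(-5\right) \left(-7\right) = 35$)
$D = -1295$ ($D = 35 \left(-37\right) = -1295$)
$D - \left(n{\left(X \right)} + 1933\right) = -1295 - \left(\frac{1}{2 \left(-13\right)} + 1933\right) = -1295 - \left(\frac{1}{2} \left(- \frac{1}{13}\right) + 1933\right) = -1295 - \left(- \frac{1}{26} + 1933\right) = -1295 - \frac{50257}{26} = - \frac{83927}{26}$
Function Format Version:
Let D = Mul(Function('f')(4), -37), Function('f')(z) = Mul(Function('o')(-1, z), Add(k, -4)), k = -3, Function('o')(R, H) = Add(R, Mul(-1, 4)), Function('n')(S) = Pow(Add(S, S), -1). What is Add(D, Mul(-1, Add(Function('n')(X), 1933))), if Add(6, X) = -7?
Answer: Rational(-83927, 26) ≈ -3228.0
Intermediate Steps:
X = -13 (X = Add(-6, -7) = -13)
Function('n')(S) = Mul(Rational(1, 2), Pow(S, -1)) (Function('n')(S) = Pow(Mul(2, S), -1) = Mul(Rational(1, 2), Pow(S, -1)))
Function('o')(R, H) = Add(-4, R) (Function('o')(R, H) = Add(R, -4) = Add(-4, R))
Function('f')(z) = 35 (Function('f')(z) = Mul(Add(-4, -1), Add(-3, -4)) = Mul(-5, -7) = 35)
D = -1295 (D = Mul(35, -37) = -1295)
Add(D, Mul(-1, Add(Function('n')(X), 1933))) = Add(-1295, Mul(-1, Add(Mul(Rational(1, 2), Pow(-13, -1)), 1933))) = Add(-1295, Mul(-1, Add(Mul(Rational(1, 2), Rational(-1, 13)), 1933))) = Add(-1295, Mul(-1, Add(Rational(-1, 26), 1933))) = Add(-1295, Mul(-1, Rational(50257, 26))) = Add(-1295, Rational(-50257, 26)) = Rational(-83927, 26)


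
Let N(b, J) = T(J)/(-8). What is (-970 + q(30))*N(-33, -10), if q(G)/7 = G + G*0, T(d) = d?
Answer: -950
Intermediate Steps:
q(G) = 7*G (q(G) = 7*(G + G*0) = 7*(G + 0) = 7*G)
N(b, J) = -J/8 (N(b, J) = J/(-8) = J*(-1/8) = -J/8)
(-970 + q(30))*N(-33, -10) = (-970 + 7*30)*(-1/8*(-10)) = (-970 + 210)*(5/4) = -760*5/4 = -950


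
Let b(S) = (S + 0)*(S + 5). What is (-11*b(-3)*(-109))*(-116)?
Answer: 834504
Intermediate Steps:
b(S) = S*(5 + S)
(-11*b(-3)*(-109))*(-116) = (-(-33)*(5 - 3)*(-109))*(-116) = (-(-33)*2*(-109))*(-116) = (-11*(-6)*(-109))*(-116) = (66*(-109))*(-116) = -7194*(-116) = 834504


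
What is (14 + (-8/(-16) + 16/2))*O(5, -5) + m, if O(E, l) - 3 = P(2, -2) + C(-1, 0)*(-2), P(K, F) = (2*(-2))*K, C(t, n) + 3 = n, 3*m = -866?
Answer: -1597/6 ≈ -266.17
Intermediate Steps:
m = -866/3 (m = (⅓)*(-866) = -866/3 ≈ -288.67)
C(t, n) = -3 + n
P(K, F) = -4*K
O(E, l) = 1 (O(E, l) = 3 + (-4*2 + (-3 + 0)*(-2)) = 3 + (-8 - 3*(-2)) = 3 + (-8 + 6) = 3 - 2 = 1)
(14 + (-8/(-16) + 16/2))*O(5, -5) + m = (14 + (-8/(-16) + 16/2))*1 - 866/3 = (14 + (-8*(-1/16) + 16*(½)))*1 - 866/3 = (14 + (½ + 8))*1 - 866/3 = (14 + 17/2)*1 - 866/3 = (45/2)*1 - 866/3 = 45/2 - 866/3 = -1597/6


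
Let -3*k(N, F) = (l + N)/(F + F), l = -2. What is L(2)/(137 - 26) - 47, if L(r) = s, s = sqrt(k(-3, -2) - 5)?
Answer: -47 + I*sqrt(195)/666 ≈ -47.0 + 0.020967*I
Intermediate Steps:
k(N, F) = -(-2 + N)/(6*F) (k(N, F) = -(-2 + N)/(3*(F + F)) = -(-2 + N)/(3*(2*F)) = -(-2 + N)*1/(2*F)/3 = -(-2 + N)/(6*F))
s = I*sqrt(195)/6 (s = sqrt((1/6)*(2 - 1*(-3))/(-2) - 5) = sqrt((1/6)*(-1/2)*(2 + 3) - 5) = sqrt((1/6)*(-1/2)*5 - 5) = sqrt(-5/12 - 5) = sqrt(-65/12) = I*sqrt(195)/6 ≈ 2.3274*I)
L(r) = I*sqrt(195)/6
L(2)/(137 - 26) - 47 = (I*sqrt(195)/6)/(137 - 26) - 47 = (I*sqrt(195)/6)/111 - 47 = I*sqrt(195)/666 - 47 = -47 + I*sqrt(195)/666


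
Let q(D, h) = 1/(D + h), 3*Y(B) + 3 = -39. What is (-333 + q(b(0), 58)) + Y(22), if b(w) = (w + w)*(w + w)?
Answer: -20125/58 ≈ -346.98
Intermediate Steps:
b(w) = 4*w² (b(w) = (2*w)*(2*w) = 4*w²)
Y(B) = -14 (Y(B) = -1 + (⅓)*(-39) = -1 - 13 = -14)
(-333 + q(b(0), 58)) + Y(22) = (-333 + 1/(4*0² + 58)) - 14 = (-333 + 1/(4*0 + 58)) - 14 = (-333 + 1/(0 + 58)) - 14 = (-333 + 1/58) - 14 = -19313/58 - 14 = -20125/58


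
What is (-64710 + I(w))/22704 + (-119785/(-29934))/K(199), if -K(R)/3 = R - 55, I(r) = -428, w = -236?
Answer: -17605226333/6116593824 ≈ -2.8783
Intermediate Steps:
K(R) = 165 - 3*R (K(R) = -3*(R - 55) = -3*(-55 + R) = 165 - 3*R)
(-64710 + I(w))/22704 + (-119785/(-29934))/K(199) = (-64710 - 428)/22704 + (-119785/(-29934))/(165 - 3*199) = -65138*1/22704 + (-119785*(-1/29934))/(165 - 597) = -32569/11352 + (119785/29934)/(-432) = -32569/11352 + (119785/29934)*(-1/432) = -32569/11352 - 119785/12931488 = -17605226333/6116593824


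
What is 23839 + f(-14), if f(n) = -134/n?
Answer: 166940/7 ≈ 23849.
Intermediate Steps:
23839 + f(-14) = 23839 - 134/(-14) = 23839 - 134*(-1/14) = 23839 + 67/7 = 166940/7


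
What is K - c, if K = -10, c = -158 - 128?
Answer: 276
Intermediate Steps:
c = -286
K - c = -10 - 1*(-286) = -10 + 286 = 276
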